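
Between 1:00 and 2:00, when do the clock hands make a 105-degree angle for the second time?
At t minutes past 1:00, the hour hand is at 30 x 1 + 0.5t degrees and the minute hand is at 6t degrees.
The smaller angle between them is 105 degrees when |30H - 5.5t| = 105 or |30H - 5.5t| = 255.
With H = 1, solve 30 x 1 - 5.5t = +/- target for each target:
  t = (30 x 1 - 105) / 5.5 = -13.64 (outside (0, 60))
  t = (30 x 1 + 105) / 5.5 = 24.55
  t = (30 x 1 - 255) / 5.5 = -40.91 (outside (0, 60))
  t = (30 x 1 + 255) / 5.5 = 51.82
Valid solutions in (0, 60): {24.55, 51.82} minutes.
The second occurrence is t = 51.82 minutes.
The hands form a 105-degree angle at 51.82 minutes past 1:00.

Final answer: 51.82 minutes past 1:00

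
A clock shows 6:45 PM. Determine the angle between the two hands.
Hour hand position: 6 x 30 + 45 x 0.5 = 202.5 degrees
Minute hand position: 45 x 6 = 270 degrees
Difference: |202.5 - 270| = 67.5 degrees
The angle between the hands is 67.5 degrees

Final answer: 67.5 degrees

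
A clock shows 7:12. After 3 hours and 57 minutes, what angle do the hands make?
First find the time 3 hours and 57 minutes after 7:12.
Total minutes: 7 x 60 + 12 + 3 x 60 + 57 = 669.
669 mod 720 = 669 minutes = 11:09.
Now compute the angle at 11:09:
Hour hand: 11 x 30 + 9 x 0.5 = 334.5 degrees
Minute hand: 9 x 6 = 54 degrees
Difference: |334.5 - 54| = 280.5 degrees
Smaller angle: 360 - 280.5 = 79.5 degrees

Final answer: 79.5 degrees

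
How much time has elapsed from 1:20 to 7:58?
From 1:20 to 7:58:
(7 x 60 + 58) - (1 x 60 + 20) = 478 - 80 = 398 minutes
= 6 hours and 38 minutes

Final answer: 6 hours and 38 minutes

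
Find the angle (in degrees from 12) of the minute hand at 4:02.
The minute hand moves 6 degrees per minute.
At 4:02: 2 x 6 = 12 degrees

Final answer: 12 degrees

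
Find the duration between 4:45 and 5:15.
From 4:45 to 5:15:
(5 x 60 + 15) - (4 x 60 + 45) = 315 - 285 = 30 minutes
= 30 minutes

Final answer: 30 minutes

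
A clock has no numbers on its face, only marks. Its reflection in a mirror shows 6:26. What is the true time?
Reflection across the vertical (12-6) axis maps a hand at angle A degrees to (360 - A) degrees, which sends a reading of T minutes past 12:00 to (720 - T) minutes past 12:00.
Mirror reads 6:26 = 386 minutes past 12:00.
Actual time: (720 - 386) mod 720 = 334 minutes = 5:34.

Final answer: 5:34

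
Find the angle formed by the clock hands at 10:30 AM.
Hour hand position: 10 x 30 + 30 x 0.5 = 315 degrees
Minute hand position: 30 x 6 = 180 degrees
Difference: |315 - 180| = 135 degrees
The angle between the hands is 135 degrees

Final answer: 135 degrees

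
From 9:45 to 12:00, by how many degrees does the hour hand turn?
The hour hand moves 0.5 degrees per minute.
Time elapsed: 12:00 - 9:45 = 135 minutes
Angular displacement: 135 x 0.5 = 67.5 degrees

Final answer: 67.5 degrees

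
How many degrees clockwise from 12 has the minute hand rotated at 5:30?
The minute hand moves 6 degrees per minute.
At 5:30: 30 x 6 = 180 degrees

Final answer: 180 degrees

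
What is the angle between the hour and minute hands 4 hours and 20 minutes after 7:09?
First find the time 4 hours and 20 minutes after 7:09.
Total minutes: 7 x 60 + 9 + 4 x 60 + 20 = 689.
689 mod 720 = 689 minutes = 11:29.
Now compute the angle at 11:29:
Hour hand: 11 x 30 + 29 x 0.5 = 344.5 degrees
Minute hand: 29 x 6 = 174 degrees
Difference: |344.5 - 174| = 170.5 degrees
The angle is 170.5 degrees

Final answer: 170.5 degrees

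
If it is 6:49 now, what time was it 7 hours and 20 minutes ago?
Starting time: 6:49 = 409 total minutes past 12:00
Subtracting: 7 hours and 20 minutes = 440 minutes
409 - 440 = -31 (negative, add 12 hours = 720) = 689 minutes
= 11 hours and 29 minutes past 12:00 = 11:29

Final answer: 11:29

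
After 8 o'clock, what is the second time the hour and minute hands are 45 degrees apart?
At t minutes past 8:00, the hour hand is at 30 x 8 + 0.5t degrees and the minute hand is at 6t degrees.
The smaller angle between them is 45 degrees when |30H - 5.5t| = 45 or |30H - 5.5t| = 315.
With H = 8, solve 30 x 8 - 5.5t = +/- target for each target:
  t = (30 x 8 - 45) / 5.5 = 35.45
  t = (30 x 8 + 45) / 5.5 = 51.82
  t = (30 x 8 - 315) / 5.5 = -13.64 (outside (0, 60))
  t = (30 x 8 + 315) / 5.5 = 100.91 (outside (0, 60))
Valid solutions in (0, 60): {35.45, 51.82} minutes.
The second occurrence is t = 51.82 minutes.
The hands form a 45-degree angle at 51.82 minutes past 8:00.

Final answer: 51.82 minutes past 8:00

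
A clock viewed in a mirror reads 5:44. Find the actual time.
Reflection across the vertical (12-6) axis maps a hand at angle A degrees to (360 - A) degrees, which sends a reading of T minutes past 12:00 to (720 - T) minutes past 12:00.
Mirror reads 5:44 = 344 minutes past 12:00.
Actual time: (720 - 344) mod 720 = 376 minutes = 6:16.

Final answer: 6:16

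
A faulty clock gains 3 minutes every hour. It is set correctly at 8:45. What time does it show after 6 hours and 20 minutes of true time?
For every 60 true minutes, the faulty clock advances 60 + 3 = 63 minutes.
True elapsed: 6 hours and 20 minutes = 380 minutes.
Faulty clock advances: 380 x 63/60 = 399 minutes (drift: 19 minutes ahead).
Shown time: 8:45 + 399 minutes = 3:24.

Final answer: 3:24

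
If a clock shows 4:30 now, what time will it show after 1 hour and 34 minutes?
Starting time: 4:30
Adding 34 minutes to 30 minutes: 30 + 34 = 64 minutes = 1 hour and 4 minutes
Adding 1 hour: 4 + 1 + 1 (carry) = 6
Final time: 6:04

Final answer: 6:04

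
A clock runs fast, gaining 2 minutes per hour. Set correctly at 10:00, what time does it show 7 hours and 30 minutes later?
For every 60 true minutes, the faulty clock advances 60 + 2 = 62 minutes.
True elapsed: 7 hours and 30 minutes = 450 minutes.
Faulty clock advances: 450 x 62/60 = 465 minutes (drift: 15 minutes ahead).
Shown time: 10:00 + 465 minutes = 5:45.

Final answer: 5:45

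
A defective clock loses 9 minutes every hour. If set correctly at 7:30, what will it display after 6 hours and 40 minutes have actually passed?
For every 60 true minutes, the faulty clock advances 60 - 9 = 51 minutes.
True elapsed: 6 hours and 40 minutes = 400 minutes.
Faulty clock advances: 400 x 51/60 = 340 minutes (drift: 60 minutes behind).
Shown time: 7:30 + 340 minutes = 1:10.

Final answer: 1:10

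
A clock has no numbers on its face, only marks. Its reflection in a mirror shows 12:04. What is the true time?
Reflection across the vertical (12-6) axis maps a hand at angle A degrees to (360 - A) degrees, which sends a reading of T minutes past 12:00 to (720 - T) minutes past 12:00.
Mirror reads 12:04 = 4 minutes past 12:00.
Actual time: (720 - 4) mod 720 = 716 minutes = 11:56.

Final answer: 11:56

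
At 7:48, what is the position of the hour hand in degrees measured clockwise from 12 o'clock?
The hour hand moves 30 degrees per hour and 0.5 degrees per minute.
At 7:48: (7) x 30 + 48 x 0.5 = 210 + 24 = 234 degrees

Final answer: 234 degrees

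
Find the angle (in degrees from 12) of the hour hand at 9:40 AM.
The hour hand moves 30 degrees per hour and 0.5 degrees per minute.
At 9:40: (9) x 30 + 40 x 0.5 = 270 + 20 = 290 degrees

Final answer: 290 degrees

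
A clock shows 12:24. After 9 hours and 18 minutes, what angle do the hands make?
First find the time 9 hours and 18 minutes after 12:24.
Total minutes: 12 x 60 + 24 + 9 x 60 + 18 = 1302.
1302 mod 720 = 582 minutes = 9:42.
Now compute the angle at 9:42:
Hour hand: 9 x 30 + 42 x 0.5 = 291 degrees
Minute hand: 42 x 6 = 252 degrees
Difference: |291 - 252| = 39 degrees
The angle is 39 degrees

Final answer: 39 degrees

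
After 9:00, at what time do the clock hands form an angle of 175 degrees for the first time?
At t minutes past 9:00, the hour hand is at 30 x 9 + 0.5t degrees and the minute hand is at 6t degrees.
The smaller angle between them is 175 degrees when |30H - 5.5t| = 175 or |30H - 5.5t| = 185.
With H = 9, solve 30 x 9 - 5.5t = +/- target for each target:
  t = (30 x 9 - 175) / 5.5 = 17.27
  t = (30 x 9 + 175) / 5.5 = 80.91 (outside (0, 60))
  t = (30 x 9 - 185) / 5.5 = 15.45
  t = (30 x 9 + 185) / 5.5 = 82.73 (outside (0, 60))
Valid solutions in (0, 60): {15.45, 17.27} minutes.
The first occurrence is t = 15.45 minutes.
The hands form a 175-degree angle at 15.45 minutes past 9:00.

Final answer: 15.45 minutes past 9:00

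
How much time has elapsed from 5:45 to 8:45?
From 5:45 to 8:45:
(8 x 60 + 45) - (5 x 60 + 45) = 525 - 345 = 180 minutes
= 3 hours

Final answer: 3 hours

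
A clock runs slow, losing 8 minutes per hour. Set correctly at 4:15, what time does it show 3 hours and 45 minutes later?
For every 60 true minutes, the faulty clock advances 60 - 8 = 52 minutes.
True elapsed: 3 hours and 45 minutes = 225 minutes.
Faulty clock advances: 225 x 52/60 = 195 minutes (drift: 30 minutes behind).
Shown time: 4:15 + 195 minutes = 7:30.

Final answer: 7:30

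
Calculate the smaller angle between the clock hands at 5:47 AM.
Hour hand position: 5 x 30 + 47 x 0.5 = 173.5 degrees
Minute hand position: 47 x 6 = 282 degrees
Difference: |173.5 - 282| = 108.5 degrees
The angle between the hands is 108.5 degrees

Final answer: 108.5 degrees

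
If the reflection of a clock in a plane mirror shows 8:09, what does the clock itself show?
Reflection across the vertical (12-6) axis maps a hand at angle A degrees to (360 - A) degrees, which sends a reading of T minutes past 12:00 to (720 - T) minutes past 12:00.
Mirror reads 8:09 = 489 minutes past 12:00.
Actual time: (720 - 489) mod 720 = 231 minutes = 3:51.

Final answer: 3:51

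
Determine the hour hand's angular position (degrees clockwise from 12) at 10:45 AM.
The hour hand moves 30 degrees per hour and 0.5 degrees per minute.
At 10:45: (10) x 30 + 45 x 0.5 = 300 + 22.5 = 322.5 degrees

Final answer: 322.5 degrees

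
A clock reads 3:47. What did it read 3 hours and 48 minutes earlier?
Starting time: 3:47 = 227 total minutes past 12:00
Subtracting: 3 hours and 48 minutes = 228 minutes
227 - 228 = -1 (negative, add 12 hours = 720) = 719 minutes
= 11 hours and 59 minutes past 12:00 = 11:59

Final answer: 11:59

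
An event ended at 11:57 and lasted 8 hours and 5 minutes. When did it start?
Starting time: 11:57 = 717 total minutes past 12:00
Subtracting: 8 hours and 5 minutes = 485 minutes
717 - 485 = 232 minutes
= 3 hours and 52 minutes past 12:00 = 3:52

Final answer: 3:52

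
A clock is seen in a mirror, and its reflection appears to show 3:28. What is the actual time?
Reflection across the vertical (12-6) axis maps a hand at angle A degrees to (360 - A) degrees, which sends a reading of T minutes past 12:00 to (720 - T) minutes past 12:00.
Mirror reads 3:28 = 208 minutes past 12:00.
Actual time: (720 - 208) mod 720 = 512 minutes = 8:32.

Final answer: 8:32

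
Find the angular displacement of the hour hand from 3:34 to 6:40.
The hour hand moves 0.5 degrees per minute.
Time elapsed: 6:40 - 3:34 = 186 minutes
Angular displacement: 186 x 0.5 = 93 degrees

Final answer: 93 degrees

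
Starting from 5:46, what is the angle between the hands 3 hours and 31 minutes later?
First find the time 3 hours and 31 minutes after 5:46.
Total minutes: 5 x 60 + 46 + 3 x 60 + 31 = 557.
557 mod 720 = 557 minutes = 9:17.
Now compute the angle at 9:17:
Hour hand: 9 x 30 + 17 x 0.5 = 278.5 degrees
Minute hand: 17 x 6 = 102 degrees
Difference: |278.5 - 102| = 176.5 degrees
The angle is 176.5 degrees

Final answer: 176.5 degrees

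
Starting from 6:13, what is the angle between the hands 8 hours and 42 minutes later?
First find the time 8 hours and 42 minutes after 6:13.
Total minutes: 6 x 60 + 13 + 8 x 60 + 42 = 895.
895 mod 720 = 175 minutes = 2:55.
Now compute the angle at 2:55:
Hour hand: 2 x 30 + 55 x 0.5 = 87.5 degrees
Minute hand: 55 x 6 = 330 degrees
Difference: |87.5 - 330| = 242.5 degrees
Smaller angle: 360 - 242.5 = 117.5 degrees

Final answer: 117.5 degrees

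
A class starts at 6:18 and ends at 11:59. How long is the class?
From 6:18 to 11:59:
(11 x 60 + 59) - (6 x 60 + 18) = 719 - 378 = 341 minutes
= 5 hours and 41 minutes

Final answer: 5 hours and 41 minutes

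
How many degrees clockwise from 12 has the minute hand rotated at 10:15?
The minute hand moves 6 degrees per minute.
At 10:15: 15 x 6 = 90 degrees

Final answer: 90 degrees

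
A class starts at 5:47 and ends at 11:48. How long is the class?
From 5:47 to 11:48:
(11 x 60 + 48) - (5 x 60 + 47) = 708 - 347 = 361 minutes
= 6 hours and 1 minute

Final answer: 6 hours and 1 minute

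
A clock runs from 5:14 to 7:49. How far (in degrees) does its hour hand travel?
The hour hand moves 0.5 degrees per minute.
Time elapsed: 7:49 - 5:14 = 155 minutes
Angular displacement: 155 x 0.5 = 77.5 degrees

Final answer: 77.5 degrees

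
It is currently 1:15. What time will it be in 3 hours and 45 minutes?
Starting time: 1:15
Adding 45 minutes to 15 minutes: 15 + 45 = 60 minutes = 1 hour
Adding 3 hours: 1 + 3 + 1 (carry) = 5
Final time: 5:00

Final answer: 5:00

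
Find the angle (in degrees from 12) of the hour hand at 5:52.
The hour hand moves 30 degrees per hour and 0.5 degrees per minute.
At 5:52: (5) x 30 + 52 x 0.5 = 150 + 26 = 176 degrees

Final answer: 176 degrees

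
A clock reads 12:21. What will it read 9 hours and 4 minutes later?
Starting time: 12:21
Adding 4 minutes to 21 minutes: 21 + 4 = 25 minutes
Adding 9 hours: 12 + 9 = 21 - 12 = 9
Final time: 9:25

Final answer: 9:25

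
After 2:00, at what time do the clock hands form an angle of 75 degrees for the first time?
At t minutes past 2:00, the hour hand is at 30 x 2 + 0.5t degrees and the minute hand is at 6t degrees.
The smaller angle between them is 75 degrees when |30H - 5.5t| = 75 or |30H - 5.5t| = 285.
With H = 2, solve 30 x 2 - 5.5t = +/- target for each target:
  t = (30 x 2 - 75) / 5.5 = -2.73 (outside (0, 60))
  t = (30 x 2 + 75) / 5.5 = 24.55
  t = (30 x 2 - 285) / 5.5 = -40.91 (outside (0, 60))
  t = (30 x 2 + 285) / 5.5 = 62.73 (outside (0, 60))
Valid solutions in (0, 60): {24.55} minutes.
The first occurrence is t = 24.55 minutes.
The hands form a 75-degree angle at 24.55 minutes past 2:00.

Final answer: 24.55 minutes past 2:00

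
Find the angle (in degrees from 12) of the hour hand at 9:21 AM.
The hour hand moves 30 degrees per hour and 0.5 degrees per minute.
At 9:21: (9) x 30 + 21 x 0.5 = 270 + 10.5 = 280.5 degrees

Final answer: 280.5 degrees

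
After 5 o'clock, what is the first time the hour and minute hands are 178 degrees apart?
At t minutes past 5:00, the hour hand is at 30 x 5 + 0.5t degrees and the minute hand is at 6t degrees.
The smaller angle between them is 178 degrees when |30H - 5.5t| = 178 or |30H - 5.5t| = 182.
With H = 5, solve 30 x 5 - 5.5t = +/- target for each target:
  t = (30 x 5 - 178) / 5.5 = -5.09 (outside (0, 60))
  t = (30 x 5 + 178) / 5.5 = 59.64
  t = (30 x 5 - 182) / 5.5 = -5.82 (outside (0, 60))
  t = (30 x 5 + 182) / 5.5 = 60.36 (outside (0, 60))
Valid solutions in (0, 60): {59.64} minutes.
The first occurrence is t = 59.64 minutes.
The hands form a 178-degree angle at 59.64 minutes past 5:00.

Final answer: 59.64 minutes past 5:00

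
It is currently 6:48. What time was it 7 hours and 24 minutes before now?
Starting time: 6:48 = 408 total minutes past 12:00
Subtracting: 7 hours and 24 minutes = 444 minutes
408 - 444 = -36 (negative, add 12 hours = 720) = 684 minutes
= 11 hours and 24 minutes past 12:00 = 11:24

Final answer: 11:24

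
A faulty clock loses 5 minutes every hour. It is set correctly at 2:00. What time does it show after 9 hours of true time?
For every 60 true minutes, the faulty clock advances 60 - 5 = 55 minutes.
True elapsed: 9 hours = 540 minutes.
Faulty clock advances: 540 x 55/60 = 495 minutes (drift: 45 minutes behind).
Shown time: 2:00 + 495 minutes = 10:15.

Final answer: 10:15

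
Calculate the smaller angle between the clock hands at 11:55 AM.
Hour hand position: 11 x 30 + 55 x 0.5 = 357.5 degrees
Minute hand position: 55 x 6 = 330 degrees
Difference: |357.5 - 330| = 27.5 degrees
The angle between the hands is 27.5 degrees

Final answer: 27.5 degrees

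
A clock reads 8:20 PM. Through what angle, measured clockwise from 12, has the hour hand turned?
The hour hand moves 30 degrees per hour and 0.5 degrees per minute.
At 8:20: (8) x 30 + 20 x 0.5 = 240 + 10 = 250 degrees

Final answer: 250 degrees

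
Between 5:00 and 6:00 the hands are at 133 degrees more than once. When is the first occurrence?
At t minutes past 5:00, the hour hand is at 30 x 5 + 0.5t degrees and the minute hand is at 6t degrees.
The smaller angle between them is 133 degrees when |30H - 5.5t| = 133 or |30H - 5.5t| = 227.
With H = 5, solve 30 x 5 - 5.5t = +/- target for each target:
  t = (30 x 5 - 133) / 5.5 = 3.09
  t = (30 x 5 + 133) / 5.5 = 51.45
  t = (30 x 5 - 227) / 5.5 = -14 (outside (0, 60))
  t = (30 x 5 + 227) / 5.5 = 68.55 (outside (0, 60))
Valid solutions in (0, 60): {3.09, 51.45} minutes.
The first occurrence is t = 3.09 minutes.
The hands form a 133-degree angle at 3.09 minutes past 5:00.

Final answer: 3.09 minutes past 5:00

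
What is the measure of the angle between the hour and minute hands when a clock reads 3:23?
Hour hand position: 3 x 30 + 23 x 0.5 = 101.5 degrees
Minute hand position: 23 x 6 = 138 degrees
Difference: |101.5 - 138| = 36.5 degrees
The angle between the hands is 36.5 degrees

Final answer: 36.5 degrees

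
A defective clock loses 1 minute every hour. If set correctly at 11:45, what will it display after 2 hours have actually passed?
For every 60 true minutes, the faulty clock advances 60 - 1 = 59 minutes.
True elapsed: 2 hours = 120 minutes.
Faulty clock advances: 120 x 59/60 = 118 minutes (drift: 2 minutes behind).
Shown time: 11:45 + 118 minutes = 1:43.

Final answer: 1:43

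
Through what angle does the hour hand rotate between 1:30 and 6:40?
The hour hand moves 0.5 degrees per minute.
Time elapsed: 6:40 - 1:30 = 310 minutes
Angular displacement: 310 x 0.5 = 155 degrees

Final answer: 155 degrees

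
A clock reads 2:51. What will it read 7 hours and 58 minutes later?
Starting time: 2:51
Adding 58 minutes to 51 minutes: 51 + 58 = 109 minutes = 1 hour and 49 minutes
Adding 7 hours: 2 + 7 + 1 (carry) = 10
Final time: 10:49

Final answer: 10:49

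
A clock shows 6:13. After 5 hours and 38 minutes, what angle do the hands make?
First find the time 5 hours and 38 minutes after 6:13.
Total minutes: 6 x 60 + 13 + 5 x 60 + 38 = 711.
711 mod 720 = 711 minutes = 11:51.
Now compute the angle at 11:51:
Hour hand: 11 x 30 + 51 x 0.5 = 355.5 degrees
Minute hand: 51 x 6 = 306 degrees
Difference: |355.5 - 306| = 49.5 degrees
The angle is 49.5 degrees

Final answer: 49.5 degrees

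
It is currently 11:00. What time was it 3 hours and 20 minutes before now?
Starting time: 11:00 = 660 total minutes past 12:00
Subtracting: 3 hours and 20 minutes = 200 minutes
660 - 200 = 460 minutes
= 7 hours and 40 minutes past 12:00 = 7:40

Final answer: 7:40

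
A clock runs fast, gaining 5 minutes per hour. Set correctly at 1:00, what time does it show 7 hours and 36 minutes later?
For every 60 true minutes, the faulty clock advances 60 + 5 = 65 minutes.
True elapsed: 7 hours and 36 minutes = 456 minutes.
Faulty clock advances: 456 x 65/60 = 494 minutes (drift: 38 minutes ahead).
Shown time: 1:00 + 494 minutes = 9:14.

Final answer: 9:14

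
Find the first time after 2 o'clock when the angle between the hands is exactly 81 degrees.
At t minutes past 2:00, the hour hand is at 30 x 2 + 0.5t degrees and the minute hand is at 6t degrees.
The smaller angle between them is 81 degrees when |30H - 5.5t| = 81 or |30H - 5.5t| = 279.
With H = 2, solve 30 x 2 - 5.5t = +/- target for each target:
  t = (30 x 2 - 81) / 5.5 = -3.82 (outside (0, 60))
  t = (30 x 2 + 81) / 5.5 = 25.64
  t = (30 x 2 - 279) / 5.5 = -39.82 (outside (0, 60))
  t = (30 x 2 + 279) / 5.5 = 61.64 (outside (0, 60))
Valid solutions in (0, 60): {25.64} minutes.
The first occurrence is t = 25.64 minutes.
The hands form a 81-degree angle at 25.64 minutes past 2:00.

Final answer: 25.64 minutes past 2:00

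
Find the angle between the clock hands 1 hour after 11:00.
First find the time 1 hour after 11:00.
Total minutes: 11 x 60 + 0 + 1 x 60 + 0 = 720.
720 mod 720 = 0 minutes = 12:00.
Now compute the angle at 12:00:
Hour hand: 0 x 30 + 0 x 0.5 = 0 degrees
Minute hand: 0 x 6 = 0 degrees
Difference: |0 - 0| = 0 degrees
The angle is 0 degrees

Final answer: 0 degrees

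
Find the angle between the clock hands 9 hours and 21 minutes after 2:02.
First find the time 9 hours and 21 minutes after 2:02.
Total minutes: 2 x 60 + 2 + 9 x 60 + 21 = 683.
683 mod 720 = 683 minutes = 11:23.
Now compute the angle at 11:23:
Hour hand: 11 x 30 + 23 x 0.5 = 341.5 degrees
Minute hand: 23 x 6 = 138 degrees
Difference: |341.5 - 138| = 203.5 degrees
Smaller angle: 360 - 203.5 = 156.5 degrees

Final answer: 156.5 degrees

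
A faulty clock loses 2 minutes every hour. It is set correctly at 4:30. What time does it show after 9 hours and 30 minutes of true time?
For every 60 true minutes, the faulty clock advances 60 - 2 = 58 minutes.
True elapsed: 9 hours and 30 minutes = 570 minutes.
Faulty clock advances: 570 x 58/60 = 551 minutes (drift: 19 minutes behind).
Shown time: 4:30 + 551 minutes = 1:41.

Final answer: 1:41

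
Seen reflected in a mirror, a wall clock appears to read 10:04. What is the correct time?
Reflection across the vertical (12-6) axis maps a hand at angle A degrees to (360 - A) degrees, which sends a reading of T minutes past 12:00 to (720 - T) minutes past 12:00.
Mirror reads 10:04 = 604 minutes past 12:00.
Actual time: (720 - 604) mod 720 = 116 minutes = 1:56.

Final answer: 1:56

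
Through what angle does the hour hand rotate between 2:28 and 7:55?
The hour hand moves 0.5 degrees per minute.
Time elapsed: 7:55 - 2:28 = 327 minutes
Angular displacement: 327 x 0.5 = 163.5 degrees

Final answer: 163.5 degrees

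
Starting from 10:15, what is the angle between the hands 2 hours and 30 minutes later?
First find the time 2 hours and 30 minutes after 10:15.
Total minutes: 10 x 60 + 15 + 2 x 60 + 30 = 765.
765 mod 720 = 45 minutes = 12:45.
Now compute the angle at 12:45:
Hour hand: 0 x 30 + 45 x 0.5 = 22.5 degrees
Minute hand: 45 x 6 = 270 degrees
Difference: |22.5 - 270| = 247.5 degrees
Smaller angle: 360 - 247.5 = 112.5 degrees

Final answer: 112.5 degrees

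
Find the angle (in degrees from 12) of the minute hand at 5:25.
The minute hand moves 6 degrees per minute.
At 5:25: 25 x 6 = 150 degrees

Final answer: 150 degrees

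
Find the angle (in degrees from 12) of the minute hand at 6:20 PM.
The minute hand moves 6 degrees per minute.
At 6:20: 20 x 6 = 120 degrees

Final answer: 120 degrees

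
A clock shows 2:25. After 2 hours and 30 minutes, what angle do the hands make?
First find the time 2 hours and 30 minutes after 2:25.
Total minutes: 2 x 60 + 25 + 2 x 60 + 30 = 295.
295 mod 720 = 295 minutes = 4:55.
Now compute the angle at 4:55:
Hour hand: 4 x 30 + 55 x 0.5 = 147.5 degrees
Minute hand: 55 x 6 = 330 degrees
Difference: |147.5 - 330| = 182.5 degrees
Smaller angle: 360 - 182.5 = 177.5 degrees

Final answer: 177.5 degrees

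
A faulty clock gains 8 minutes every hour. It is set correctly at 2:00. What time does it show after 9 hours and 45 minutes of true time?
For every 60 true minutes, the faulty clock advances 60 + 8 = 68 minutes.
True elapsed: 9 hours and 45 minutes = 585 minutes.
Faulty clock advances: 585 x 68/60 = 663 minutes (drift: 78 minutes ahead).
Shown time: 2:00 + 663 minutes = 1:03.

Final answer: 1:03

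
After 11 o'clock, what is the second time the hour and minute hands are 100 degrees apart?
At t minutes past 11:00, the hour hand is at 30 x 11 + 0.5t degrees and the minute hand is at 6t degrees.
The smaller angle between them is 100 degrees when |30H - 5.5t| = 100 or |30H - 5.5t| = 260.
With H = 11, solve 30 x 11 - 5.5t = +/- target for each target:
  t = (30 x 11 - 100) / 5.5 = 41.82
  t = (30 x 11 + 100) / 5.5 = 78.18 (outside (0, 60))
  t = (30 x 11 - 260) / 5.5 = 12.73
  t = (30 x 11 + 260) / 5.5 = 107.27 (outside (0, 60))
Valid solutions in (0, 60): {12.73, 41.82} minutes.
The second occurrence is t = 41.82 minutes.
The hands form a 100-degree angle at 41.82 minutes past 11:00.

Final answer: 41.82 minutes past 11:00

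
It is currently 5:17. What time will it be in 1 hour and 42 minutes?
Starting time: 5:17
Adding 42 minutes to 17 minutes: 17 + 42 = 59 minutes
Adding 1 hour: 5 + 1 = 6
Final time: 6:59

Final answer: 6:59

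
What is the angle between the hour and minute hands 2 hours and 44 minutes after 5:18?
First find the time 2 hours and 44 minutes after 5:18.
Total minutes: 5 x 60 + 18 + 2 x 60 + 44 = 482.
482 mod 720 = 482 minutes = 8:02.
Now compute the angle at 8:02:
Hour hand: 8 x 30 + 2 x 0.5 = 241 degrees
Minute hand: 2 x 6 = 12 degrees
Difference: |241 - 12| = 229 degrees
Smaller angle: 360 - 229 = 131 degrees

Final answer: 131 degrees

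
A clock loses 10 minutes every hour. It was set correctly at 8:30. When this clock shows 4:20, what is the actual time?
For every 60 true minutes, the faulty clock advances 50 minutes, so 1 faulty-clock minute corresponds to 60/50 true minutes.
From 8:30 to 4:20 on the faulty dial is 470 minutes.
True elapsed: 470 x 60/50 = 564 minutes = 9 hours and 24 minutes.
True time: 8:30 + 9 hours and 24 minutes = 5:54.

Final answer: 5:54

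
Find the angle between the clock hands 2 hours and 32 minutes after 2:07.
First find the time 2 hours and 32 minutes after 2:07.
Total minutes: 2 x 60 + 7 + 2 x 60 + 32 = 279.
279 mod 720 = 279 minutes = 4:39.
Now compute the angle at 4:39:
Hour hand: 4 x 30 + 39 x 0.5 = 139.5 degrees
Minute hand: 39 x 6 = 234 degrees
Difference: |139.5 - 234| = 94.5 degrees
The angle is 94.5 degrees

Final answer: 94.5 degrees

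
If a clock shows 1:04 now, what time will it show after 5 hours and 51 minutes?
Starting time: 1:04
Adding 51 minutes to 4 minutes: 4 + 51 = 55 minutes
Adding 5 hours: 1 + 5 = 6
Final time: 6:55

Final answer: 6:55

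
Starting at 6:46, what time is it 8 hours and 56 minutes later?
Starting time: 6:46
Adding 56 minutes to 46 minutes: 46 + 56 = 102 minutes = 1 hour and 42 minutes
Adding 8 hours: 6 + 8 + 1 (carry) = 15 - 12 = 3
Final time: 3:42

Final answer: 3:42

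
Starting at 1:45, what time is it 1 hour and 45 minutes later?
Starting time: 1:45
Adding 45 minutes to 45 minutes: 45 + 45 = 90 minutes = 1 hour and 30 minutes
Adding 1 hour: 1 + 1 + 1 (carry) = 3
Final time: 3:30

Final answer: 3:30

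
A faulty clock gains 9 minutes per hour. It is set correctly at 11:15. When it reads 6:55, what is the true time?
For every 60 true minutes, the faulty clock advances 69 minutes, so 1 faulty-clock minute corresponds to 60/69 true minutes.
From 11:15 to 6:55 on the faulty dial is 460 minutes.
True elapsed: 460 x 60/69 = 400 minutes = 6 hours and 40 minutes.
True time: 11:15 + 6 hours and 40 minutes = 5:55.

Final answer: 5:55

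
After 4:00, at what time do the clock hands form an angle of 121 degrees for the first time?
At t minutes past 4:00, the hour hand is at 30 x 4 + 0.5t degrees and the minute hand is at 6t degrees.
The smaller angle between them is 121 degrees when |30H - 5.5t| = 121 or |30H - 5.5t| = 239.
With H = 4, solve 30 x 4 - 5.5t = +/- target for each target:
  t = (30 x 4 - 121) / 5.5 = -0.18 (outside (0, 60))
  t = (30 x 4 + 121) / 5.5 = 43.82
  t = (30 x 4 - 239) / 5.5 = -21.64 (outside (0, 60))
  t = (30 x 4 + 239) / 5.5 = 65.27 (outside (0, 60))
Valid solutions in (0, 60): {43.82} minutes.
The first occurrence is t = 43.82 minutes.
The hands form a 121-degree angle at 43.82 minutes past 4:00.

Final answer: 43.82 minutes past 4:00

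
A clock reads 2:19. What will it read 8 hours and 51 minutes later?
Starting time: 2:19
Adding 51 minutes to 19 minutes: 19 + 51 = 70 minutes = 1 hour and 10 minutes
Adding 8 hours: 2 + 8 + 1 (carry) = 11
Final time: 11:10

Final answer: 11:10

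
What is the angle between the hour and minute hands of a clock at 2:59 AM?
Hour hand position: 2 x 30 + 59 x 0.5 = 89.5 degrees
Minute hand position: 59 x 6 = 354 degrees
Difference: |89.5 - 354| = 264.5 degrees
Since 264.5 > 180, the smaller angle is 360 - 264.5 = 95.5 degrees

Final answer: 95.5 degrees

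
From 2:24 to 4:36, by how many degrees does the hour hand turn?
The hour hand moves 0.5 degrees per minute.
Time elapsed: 4:36 - 2:24 = 132 minutes
Angular displacement: 132 x 0.5 = 66 degrees

Final answer: 66 degrees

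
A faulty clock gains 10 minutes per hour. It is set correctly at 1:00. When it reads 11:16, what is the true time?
For every 60 true minutes, the faulty clock advances 70 minutes, so 1 faulty-clock minute corresponds to 60/70 true minutes.
From 1:00 to 11:16 on the faulty dial is 616 minutes.
True elapsed: 616 x 60/70 = 528 minutes = 8 hours and 48 minutes.
True time: 1:00 + 8 hours and 48 minutes = 9:48.

Final answer: 9:48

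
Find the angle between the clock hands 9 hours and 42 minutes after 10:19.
First find the time 9 hours and 42 minutes after 10:19.
Total minutes: 10 x 60 + 19 + 9 x 60 + 42 = 1201.
1201 mod 720 = 481 minutes = 8:01.
Now compute the angle at 8:01:
Hour hand: 8 x 30 + 1 x 0.5 = 240.5 degrees
Minute hand: 1 x 6 = 6 degrees
Difference: |240.5 - 6| = 234.5 degrees
Smaller angle: 360 - 234.5 = 125.5 degrees

Final answer: 125.5 degrees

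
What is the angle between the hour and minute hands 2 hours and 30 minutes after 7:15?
First find the time 2 hours and 30 minutes after 7:15.
Total minutes: 7 x 60 + 15 + 2 x 60 + 30 = 585.
585 mod 720 = 585 minutes = 9:45.
Now compute the angle at 9:45:
Hour hand: 9 x 30 + 45 x 0.5 = 292.5 degrees
Minute hand: 45 x 6 = 270 degrees
Difference: |292.5 - 270| = 22.5 degrees
The angle is 22.5 degrees

Final answer: 22.5 degrees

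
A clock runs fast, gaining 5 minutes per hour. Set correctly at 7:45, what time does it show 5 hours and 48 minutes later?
For every 60 true minutes, the faulty clock advances 60 + 5 = 65 minutes.
True elapsed: 5 hours and 48 minutes = 348 minutes.
Faulty clock advances: 348 x 65/60 = 377 minutes (drift: 29 minutes ahead).
Shown time: 7:45 + 377 minutes = 2:02.

Final answer: 2:02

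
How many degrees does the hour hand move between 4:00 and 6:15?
The hour hand moves 0.5 degrees per minute.
Time elapsed: 6:15 - 4:00 = 135 minutes
Angular displacement: 135 x 0.5 = 67.5 degrees

Final answer: 67.5 degrees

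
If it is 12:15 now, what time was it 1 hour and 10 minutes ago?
Starting time: 12:15 = 15 total minutes past 12:00
Subtracting: 1 hour and 10 minutes = 70 minutes
15 - 70 = -55 (negative, add 12 hours = 720) = 665 minutes
= 11 hours and 5 minutes past 12:00 = 11:05

Final answer: 11:05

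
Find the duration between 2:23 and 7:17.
From 2:23 to 7:17:
(7 x 60 + 17) - (2 x 60 + 23) = 437 - 143 = 294 minutes
= 4 hours and 54 minutes

Final answer: 4 hours and 54 minutes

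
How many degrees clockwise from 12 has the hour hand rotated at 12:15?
The hour hand moves 30 degrees per hour and 0.5 degrees per minute.
At 12:15: (0) x 30 + 15 x 0.5 = 0 + 7.5 = 7.5 degrees

Final answer: 7.5 degrees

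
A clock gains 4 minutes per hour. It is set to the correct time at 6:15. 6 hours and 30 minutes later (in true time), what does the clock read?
For every 60 true minutes, the faulty clock advances 60 + 4 = 64 minutes.
True elapsed: 6 hours and 30 minutes = 390 minutes.
Faulty clock advances: 390 x 64/60 = 416 minutes (drift: 26 minutes ahead).
Shown time: 6:15 + 416 minutes = 1:11.

Final answer: 1:11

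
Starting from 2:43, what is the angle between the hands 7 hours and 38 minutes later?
First find the time 7 hours and 38 minutes after 2:43.
Total minutes: 2 x 60 + 43 + 7 x 60 + 38 = 621.
621 mod 720 = 621 minutes = 10:21.
Now compute the angle at 10:21:
Hour hand: 10 x 30 + 21 x 0.5 = 310.5 degrees
Minute hand: 21 x 6 = 126 degrees
Difference: |310.5 - 126| = 184.5 degrees
Smaller angle: 360 - 184.5 = 175.5 degrees

Final answer: 175.5 degrees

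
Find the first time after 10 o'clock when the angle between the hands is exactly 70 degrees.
At t minutes past 10:00, the hour hand is at 30 x 10 + 0.5t degrees and the minute hand is at 6t degrees.
The smaller angle between them is 70 degrees when |30H - 5.5t| = 70 or |30H - 5.5t| = 290.
With H = 10, solve 30 x 10 - 5.5t = +/- target for each target:
  t = (30 x 10 - 70) / 5.5 = 41.82
  t = (30 x 10 + 70) / 5.5 = 67.27 (outside (0, 60))
  t = (30 x 10 - 290) / 5.5 = 1.82
  t = (30 x 10 + 290) / 5.5 = 107.27 (outside (0, 60))
Valid solutions in (0, 60): {1.82, 41.82} minutes.
The first occurrence is t = 1.82 minutes.
The hands form a 70-degree angle at 1.82 minutes past 10:00.

Final answer: 1.82 minutes past 10:00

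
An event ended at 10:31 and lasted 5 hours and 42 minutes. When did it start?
Starting time: 10:31 = 631 total minutes past 12:00
Subtracting: 5 hours and 42 minutes = 342 minutes
631 - 342 = 289 minutes
= 4 hours and 49 minutes past 12:00 = 4:49

Final answer: 4:49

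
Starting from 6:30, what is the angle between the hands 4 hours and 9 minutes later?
First find the time 4 hours and 9 minutes after 6:30.
Total minutes: 6 x 60 + 30 + 4 x 60 + 9 = 639.
639 mod 720 = 639 minutes = 10:39.
Now compute the angle at 10:39:
Hour hand: 10 x 30 + 39 x 0.5 = 319.5 degrees
Minute hand: 39 x 6 = 234 degrees
Difference: |319.5 - 234| = 85.5 degrees
The angle is 85.5 degrees

Final answer: 85.5 degrees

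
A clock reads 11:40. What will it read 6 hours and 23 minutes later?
Starting time: 11:40
Adding 23 minutes to 40 minutes: 40 + 23 = 63 minutes = 1 hour and 3 minutes
Adding 6 hours: 11 + 6 + 1 (carry) = 18 - 12 = 6
Final time: 6:03

Final answer: 6:03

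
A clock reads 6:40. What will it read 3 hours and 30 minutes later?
Starting time: 6:40
Adding 30 minutes to 40 minutes: 40 + 30 = 70 minutes = 1 hour and 10 minutes
Adding 3 hours: 6 + 3 + 1 (carry) = 10
Final time: 10:10

Final answer: 10:10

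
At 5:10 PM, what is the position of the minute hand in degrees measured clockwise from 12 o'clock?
The minute hand moves 6 degrees per minute.
At 5:10: 10 x 6 = 60 degrees

Final answer: 60 degrees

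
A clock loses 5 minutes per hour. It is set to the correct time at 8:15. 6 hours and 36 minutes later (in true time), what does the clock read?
For every 60 true minutes, the faulty clock advances 60 - 5 = 55 minutes.
True elapsed: 6 hours and 36 minutes = 396 minutes.
Faulty clock advances: 396 x 55/60 = 363 minutes (drift: 33 minutes behind).
Shown time: 8:15 + 363 minutes = 2:18.

Final answer: 2:18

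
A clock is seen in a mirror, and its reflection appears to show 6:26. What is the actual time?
Reflection across the vertical (12-6) axis maps a hand at angle A degrees to (360 - A) degrees, which sends a reading of T minutes past 12:00 to (720 - T) minutes past 12:00.
Mirror reads 6:26 = 386 minutes past 12:00.
Actual time: (720 - 386) mod 720 = 334 minutes = 5:34.

Final answer: 5:34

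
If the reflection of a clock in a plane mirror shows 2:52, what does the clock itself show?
Reflection across the vertical (12-6) axis maps a hand at angle A degrees to (360 - A) degrees, which sends a reading of T minutes past 12:00 to (720 - T) minutes past 12:00.
Mirror reads 2:52 = 172 minutes past 12:00.
Actual time: (720 - 172) mod 720 = 548 minutes = 9:08.

Final answer: 9:08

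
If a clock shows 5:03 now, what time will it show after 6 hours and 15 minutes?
Starting time: 5:03
Adding 15 minutes to 3 minutes: 3 + 15 = 18 minutes
Adding 6 hours: 5 + 6 = 11
Final time: 11:18

Final answer: 11:18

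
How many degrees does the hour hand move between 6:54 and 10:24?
The hour hand moves 0.5 degrees per minute.
Time elapsed: 10:24 - 6:54 = 210 minutes
Angular displacement: 210 x 0.5 = 105 degrees

Final answer: 105 degrees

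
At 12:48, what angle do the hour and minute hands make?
Hour hand position: 0 x 30 + 48 x 0.5 = 24 degrees
Minute hand position: 48 x 6 = 288 degrees
Difference: |24 - 288| = 264 degrees
Since 264 > 180, the smaller angle is 360 - 264 = 96 degrees

Final answer: 96 degrees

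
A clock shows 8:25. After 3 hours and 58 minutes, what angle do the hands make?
First find the time 3 hours and 58 minutes after 8:25.
Total minutes: 8 x 60 + 25 + 3 x 60 + 58 = 743.
743 mod 720 = 23 minutes = 12:23.
Now compute the angle at 12:23:
Hour hand: 0 x 30 + 23 x 0.5 = 11.5 degrees
Minute hand: 23 x 6 = 138 degrees
Difference: |11.5 - 138| = 126.5 degrees
The angle is 126.5 degrees

Final answer: 126.5 degrees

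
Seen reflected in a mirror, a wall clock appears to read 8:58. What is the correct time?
Reflection across the vertical (12-6) axis maps a hand at angle A degrees to (360 - A) degrees, which sends a reading of T minutes past 12:00 to (720 - T) minutes past 12:00.
Mirror reads 8:58 = 538 minutes past 12:00.
Actual time: (720 - 538) mod 720 = 182 minutes = 3:02.

Final answer: 3:02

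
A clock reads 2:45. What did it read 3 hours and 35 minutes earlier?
Starting time: 2:45 = 165 total minutes past 12:00
Subtracting: 3 hours and 35 minutes = 215 minutes
165 - 215 = -50 (negative, add 12 hours = 720) = 670 minutes
= 11 hours and 10 minutes past 12:00 = 11:10

Final answer: 11:10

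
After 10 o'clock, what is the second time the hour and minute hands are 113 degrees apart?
At t minutes past 10:00, the hour hand is at 30 x 10 + 0.5t degrees and the minute hand is at 6t degrees.
The smaller angle between them is 113 degrees when |30H - 5.5t| = 113 or |30H - 5.5t| = 247.
With H = 10, solve 30 x 10 - 5.5t = +/- target for each target:
  t = (30 x 10 - 113) / 5.5 = 34
  t = (30 x 10 + 113) / 5.5 = 75.09 (outside (0, 60))
  t = (30 x 10 - 247) / 5.5 = 9.64
  t = (30 x 10 + 247) / 5.5 = 99.45 (outside (0, 60))
Valid solutions in (0, 60): {9.64, 34} minutes.
The second occurrence is t = 34 minutes.
The hands form a 113-degree angle at 34 minutes past 10:00.

Final answer: 34 minutes past 10:00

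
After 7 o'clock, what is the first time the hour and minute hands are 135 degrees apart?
At t minutes past 7:00, the hour hand is at 30 x 7 + 0.5t degrees and the minute hand is at 6t degrees.
The smaller angle between them is 135 degrees when |30H - 5.5t| = 135 or |30H - 5.5t| = 225.
With H = 7, solve 30 x 7 - 5.5t = +/- target for each target:
  t = (30 x 7 - 135) / 5.5 = 13.64
  t = (30 x 7 + 135) / 5.5 = 62.73 (outside (0, 60))
  t = (30 x 7 - 225) / 5.5 = -2.73 (outside (0, 60))
  t = (30 x 7 + 225) / 5.5 = 79.09 (outside (0, 60))
Valid solutions in (0, 60): {13.64} minutes.
The first occurrence is t = 13.64 minutes.
The hands form a 135-degree angle at 13.64 minutes past 7:00.

Final answer: 13.64 minutes past 7:00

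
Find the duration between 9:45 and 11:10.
From 9:45 to 11:10:
(11 x 60 + 10) - (9 x 60 + 45) = 670 - 585 = 85 minutes
= 1 hour and 25 minutes

Final answer: 1 hour and 25 minutes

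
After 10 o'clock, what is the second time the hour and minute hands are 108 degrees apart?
At t minutes past 10:00, the hour hand is at 30 x 10 + 0.5t degrees and the minute hand is at 6t degrees.
The smaller angle between them is 108 degrees when |30H - 5.5t| = 108 or |30H - 5.5t| = 252.
With H = 10, solve 30 x 10 - 5.5t = +/- target for each target:
  t = (30 x 10 - 108) / 5.5 = 34.91
  t = (30 x 10 + 108) / 5.5 = 74.18 (outside (0, 60))
  t = (30 x 10 - 252) / 5.5 = 8.73
  t = (30 x 10 + 252) / 5.5 = 100.36 (outside (0, 60))
Valid solutions in (0, 60): {8.73, 34.91} minutes.
The second occurrence is t = 34.91 minutes.
The hands form a 108-degree angle at 34.91 minutes past 10:00.

Final answer: 34.91 minutes past 10:00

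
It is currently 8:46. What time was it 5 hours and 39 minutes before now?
Starting time: 8:46 = 526 total minutes past 12:00
Subtracting: 5 hours and 39 minutes = 339 minutes
526 - 339 = 187 minutes
= 3 hours and 7 minutes past 12:00 = 3:07

Final answer: 3:07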